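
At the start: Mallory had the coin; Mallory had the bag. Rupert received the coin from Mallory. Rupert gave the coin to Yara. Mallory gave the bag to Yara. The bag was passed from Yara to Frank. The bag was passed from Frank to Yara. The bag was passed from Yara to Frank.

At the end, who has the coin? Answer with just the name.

Answer: Yara

Derivation:
Tracking all object holders:
Start: coin:Mallory, bag:Mallory
Event 1 (give coin: Mallory -> Rupert). State: coin:Rupert, bag:Mallory
Event 2 (give coin: Rupert -> Yara). State: coin:Yara, bag:Mallory
Event 3 (give bag: Mallory -> Yara). State: coin:Yara, bag:Yara
Event 4 (give bag: Yara -> Frank). State: coin:Yara, bag:Frank
Event 5 (give bag: Frank -> Yara). State: coin:Yara, bag:Yara
Event 6 (give bag: Yara -> Frank). State: coin:Yara, bag:Frank

Final state: coin:Yara, bag:Frank
The coin is held by Yara.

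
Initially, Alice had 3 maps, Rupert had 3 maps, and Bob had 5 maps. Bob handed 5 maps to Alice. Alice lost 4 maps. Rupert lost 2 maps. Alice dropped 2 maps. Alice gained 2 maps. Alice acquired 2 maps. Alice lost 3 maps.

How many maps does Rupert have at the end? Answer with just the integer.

Tracking counts step by step:
Start: Alice=3, Rupert=3, Bob=5
Event 1 (Bob -> Alice, 5): Bob: 5 -> 0, Alice: 3 -> 8. State: Alice=8, Rupert=3, Bob=0
Event 2 (Alice -4): Alice: 8 -> 4. State: Alice=4, Rupert=3, Bob=0
Event 3 (Rupert -2): Rupert: 3 -> 1. State: Alice=4, Rupert=1, Bob=0
Event 4 (Alice -2): Alice: 4 -> 2. State: Alice=2, Rupert=1, Bob=0
Event 5 (Alice +2): Alice: 2 -> 4. State: Alice=4, Rupert=1, Bob=0
Event 6 (Alice +2): Alice: 4 -> 6. State: Alice=6, Rupert=1, Bob=0
Event 7 (Alice -3): Alice: 6 -> 3. State: Alice=3, Rupert=1, Bob=0

Rupert's final count: 1

Answer: 1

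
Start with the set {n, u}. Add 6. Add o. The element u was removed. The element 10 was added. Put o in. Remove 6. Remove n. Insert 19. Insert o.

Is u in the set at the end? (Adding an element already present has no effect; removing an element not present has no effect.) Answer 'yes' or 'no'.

Tracking the set through each operation:
Start: {n, u}
Event 1 (add 6): added. Set: {6, n, u}
Event 2 (add o): added. Set: {6, n, o, u}
Event 3 (remove u): removed. Set: {6, n, o}
Event 4 (add 10): added. Set: {10, 6, n, o}
Event 5 (add o): already present, no change. Set: {10, 6, n, o}
Event 6 (remove 6): removed. Set: {10, n, o}
Event 7 (remove n): removed. Set: {10, o}
Event 8 (add 19): added. Set: {10, 19, o}
Event 9 (add o): already present, no change. Set: {10, 19, o}

Final set: {10, 19, o} (size 3)
u is NOT in the final set.

Answer: no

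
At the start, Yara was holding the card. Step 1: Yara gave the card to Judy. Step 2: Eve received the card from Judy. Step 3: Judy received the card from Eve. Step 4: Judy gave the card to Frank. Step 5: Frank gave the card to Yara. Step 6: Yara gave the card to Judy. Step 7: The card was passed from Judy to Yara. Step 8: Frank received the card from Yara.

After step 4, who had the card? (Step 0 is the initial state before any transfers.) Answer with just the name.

Answer: Frank

Derivation:
Tracking the card holder through step 4:
After step 0 (start): Yara
After step 1: Judy
After step 2: Eve
After step 3: Judy
After step 4: Frank

At step 4, the holder is Frank.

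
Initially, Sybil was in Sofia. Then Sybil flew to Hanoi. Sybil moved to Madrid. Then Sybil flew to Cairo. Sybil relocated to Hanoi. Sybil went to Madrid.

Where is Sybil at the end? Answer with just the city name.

Tracking Sybil's location:
Start: Sybil is in Sofia.
After move 1: Sofia -> Hanoi. Sybil is in Hanoi.
After move 2: Hanoi -> Madrid. Sybil is in Madrid.
After move 3: Madrid -> Cairo. Sybil is in Cairo.
After move 4: Cairo -> Hanoi. Sybil is in Hanoi.
After move 5: Hanoi -> Madrid. Sybil is in Madrid.

Answer: Madrid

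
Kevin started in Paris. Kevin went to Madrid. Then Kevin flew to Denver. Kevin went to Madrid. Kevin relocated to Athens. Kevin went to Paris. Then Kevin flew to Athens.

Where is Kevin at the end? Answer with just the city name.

Answer: Athens

Derivation:
Tracking Kevin's location:
Start: Kevin is in Paris.
After move 1: Paris -> Madrid. Kevin is in Madrid.
After move 2: Madrid -> Denver. Kevin is in Denver.
After move 3: Denver -> Madrid. Kevin is in Madrid.
After move 4: Madrid -> Athens. Kevin is in Athens.
After move 5: Athens -> Paris. Kevin is in Paris.
After move 6: Paris -> Athens. Kevin is in Athens.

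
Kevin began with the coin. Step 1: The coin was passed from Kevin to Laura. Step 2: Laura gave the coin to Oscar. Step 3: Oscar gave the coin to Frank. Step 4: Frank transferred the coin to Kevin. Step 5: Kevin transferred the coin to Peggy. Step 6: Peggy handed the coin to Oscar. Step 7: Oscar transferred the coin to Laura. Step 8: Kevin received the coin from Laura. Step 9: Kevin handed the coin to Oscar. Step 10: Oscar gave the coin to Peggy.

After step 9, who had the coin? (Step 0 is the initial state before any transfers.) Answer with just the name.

Tracking the coin holder through step 9:
After step 0 (start): Kevin
After step 1: Laura
After step 2: Oscar
After step 3: Frank
After step 4: Kevin
After step 5: Peggy
After step 6: Oscar
After step 7: Laura
After step 8: Kevin
After step 9: Oscar

At step 9, the holder is Oscar.

Answer: Oscar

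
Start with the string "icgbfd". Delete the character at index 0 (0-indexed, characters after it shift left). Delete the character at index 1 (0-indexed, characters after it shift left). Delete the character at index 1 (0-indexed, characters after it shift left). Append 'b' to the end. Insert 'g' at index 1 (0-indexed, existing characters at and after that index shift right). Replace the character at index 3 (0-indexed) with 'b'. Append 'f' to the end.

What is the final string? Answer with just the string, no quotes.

Answer: cgfbbf

Derivation:
Applying each edit step by step:
Start: "icgbfd"
Op 1 (delete idx 0 = 'i'): "icgbfd" -> "cgbfd"
Op 2 (delete idx 1 = 'g'): "cgbfd" -> "cbfd"
Op 3 (delete idx 1 = 'b'): "cbfd" -> "cfd"
Op 4 (append 'b'): "cfd" -> "cfdb"
Op 5 (insert 'g' at idx 1): "cfdb" -> "cgfdb"
Op 6 (replace idx 3: 'd' -> 'b'): "cgfdb" -> "cgfbb"
Op 7 (append 'f'): "cgfbb" -> "cgfbbf"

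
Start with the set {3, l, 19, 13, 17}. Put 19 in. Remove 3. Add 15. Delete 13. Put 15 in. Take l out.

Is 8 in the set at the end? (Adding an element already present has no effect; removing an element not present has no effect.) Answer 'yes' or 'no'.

Tracking the set through each operation:
Start: {13, 17, 19, 3, l}
Event 1 (add 19): already present, no change. Set: {13, 17, 19, 3, l}
Event 2 (remove 3): removed. Set: {13, 17, 19, l}
Event 3 (add 15): added. Set: {13, 15, 17, 19, l}
Event 4 (remove 13): removed. Set: {15, 17, 19, l}
Event 5 (add 15): already present, no change. Set: {15, 17, 19, l}
Event 6 (remove l): removed. Set: {15, 17, 19}

Final set: {15, 17, 19} (size 3)
8 is NOT in the final set.

Answer: no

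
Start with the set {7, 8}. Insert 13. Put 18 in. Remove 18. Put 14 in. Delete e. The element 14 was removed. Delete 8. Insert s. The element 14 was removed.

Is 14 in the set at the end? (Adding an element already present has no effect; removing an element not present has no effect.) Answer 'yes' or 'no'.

Tracking the set through each operation:
Start: {7, 8}
Event 1 (add 13): added. Set: {13, 7, 8}
Event 2 (add 18): added. Set: {13, 18, 7, 8}
Event 3 (remove 18): removed. Set: {13, 7, 8}
Event 4 (add 14): added. Set: {13, 14, 7, 8}
Event 5 (remove e): not present, no change. Set: {13, 14, 7, 8}
Event 6 (remove 14): removed. Set: {13, 7, 8}
Event 7 (remove 8): removed. Set: {13, 7}
Event 8 (add s): added. Set: {13, 7, s}
Event 9 (remove 14): not present, no change. Set: {13, 7, s}

Final set: {13, 7, s} (size 3)
14 is NOT in the final set.

Answer: no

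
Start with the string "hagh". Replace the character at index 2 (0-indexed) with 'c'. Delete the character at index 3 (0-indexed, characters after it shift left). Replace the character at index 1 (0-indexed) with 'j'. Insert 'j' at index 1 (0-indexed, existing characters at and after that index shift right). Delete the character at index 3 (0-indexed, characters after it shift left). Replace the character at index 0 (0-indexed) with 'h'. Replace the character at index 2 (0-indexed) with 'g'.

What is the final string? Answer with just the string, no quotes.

Applying each edit step by step:
Start: "hagh"
Op 1 (replace idx 2: 'g' -> 'c'): "hagh" -> "hach"
Op 2 (delete idx 3 = 'h'): "hach" -> "hac"
Op 3 (replace idx 1: 'a' -> 'j'): "hac" -> "hjc"
Op 4 (insert 'j' at idx 1): "hjc" -> "hjjc"
Op 5 (delete idx 3 = 'c'): "hjjc" -> "hjj"
Op 6 (replace idx 0: 'h' -> 'h'): "hjj" -> "hjj"
Op 7 (replace idx 2: 'j' -> 'g'): "hjj" -> "hjg"

Answer: hjg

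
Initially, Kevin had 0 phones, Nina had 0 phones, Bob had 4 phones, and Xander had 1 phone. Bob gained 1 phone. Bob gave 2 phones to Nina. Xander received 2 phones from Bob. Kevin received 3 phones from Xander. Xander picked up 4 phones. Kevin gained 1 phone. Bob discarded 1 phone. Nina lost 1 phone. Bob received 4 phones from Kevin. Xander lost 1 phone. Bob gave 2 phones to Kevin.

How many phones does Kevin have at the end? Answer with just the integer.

Tracking counts step by step:
Start: Kevin=0, Nina=0, Bob=4, Xander=1
Event 1 (Bob +1): Bob: 4 -> 5. State: Kevin=0, Nina=0, Bob=5, Xander=1
Event 2 (Bob -> Nina, 2): Bob: 5 -> 3, Nina: 0 -> 2. State: Kevin=0, Nina=2, Bob=3, Xander=1
Event 3 (Bob -> Xander, 2): Bob: 3 -> 1, Xander: 1 -> 3. State: Kevin=0, Nina=2, Bob=1, Xander=3
Event 4 (Xander -> Kevin, 3): Xander: 3 -> 0, Kevin: 0 -> 3. State: Kevin=3, Nina=2, Bob=1, Xander=0
Event 5 (Xander +4): Xander: 0 -> 4. State: Kevin=3, Nina=2, Bob=1, Xander=4
Event 6 (Kevin +1): Kevin: 3 -> 4. State: Kevin=4, Nina=2, Bob=1, Xander=4
Event 7 (Bob -1): Bob: 1 -> 0. State: Kevin=4, Nina=2, Bob=0, Xander=4
Event 8 (Nina -1): Nina: 2 -> 1. State: Kevin=4, Nina=1, Bob=0, Xander=4
Event 9 (Kevin -> Bob, 4): Kevin: 4 -> 0, Bob: 0 -> 4. State: Kevin=0, Nina=1, Bob=4, Xander=4
Event 10 (Xander -1): Xander: 4 -> 3. State: Kevin=0, Nina=1, Bob=4, Xander=3
Event 11 (Bob -> Kevin, 2): Bob: 4 -> 2, Kevin: 0 -> 2. State: Kevin=2, Nina=1, Bob=2, Xander=3

Kevin's final count: 2

Answer: 2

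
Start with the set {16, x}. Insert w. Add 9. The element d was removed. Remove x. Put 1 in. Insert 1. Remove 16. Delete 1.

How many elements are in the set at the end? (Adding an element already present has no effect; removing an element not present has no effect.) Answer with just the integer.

Answer: 2

Derivation:
Tracking the set through each operation:
Start: {16, x}
Event 1 (add w): added. Set: {16, w, x}
Event 2 (add 9): added. Set: {16, 9, w, x}
Event 3 (remove d): not present, no change. Set: {16, 9, w, x}
Event 4 (remove x): removed. Set: {16, 9, w}
Event 5 (add 1): added. Set: {1, 16, 9, w}
Event 6 (add 1): already present, no change. Set: {1, 16, 9, w}
Event 7 (remove 16): removed. Set: {1, 9, w}
Event 8 (remove 1): removed. Set: {9, w}

Final set: {9, w} (size 2)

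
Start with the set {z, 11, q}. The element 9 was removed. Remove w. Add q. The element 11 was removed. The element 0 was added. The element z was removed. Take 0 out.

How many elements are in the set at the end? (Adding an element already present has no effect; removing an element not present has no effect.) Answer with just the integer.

Tracking the set through each operation:
Start: {11, q, z}
Event 1 (remove 9): not present, no change. Set: {11, q, z}
Event 2 (remove w): not present, no change. Set: {11, q, z}
Event 3 (add q): already present, no change. Set: {11, q, z}
Event 4 (remove 11): removed. Set: {q, z}
Event 5 (add 0): added. Set: {0, q, z}
Event 6 (remove z): removed. Set: {0, q}
Event 7 (remove 0): removed. Set: {q}

Final set: {q} (size 1)

Answer: 1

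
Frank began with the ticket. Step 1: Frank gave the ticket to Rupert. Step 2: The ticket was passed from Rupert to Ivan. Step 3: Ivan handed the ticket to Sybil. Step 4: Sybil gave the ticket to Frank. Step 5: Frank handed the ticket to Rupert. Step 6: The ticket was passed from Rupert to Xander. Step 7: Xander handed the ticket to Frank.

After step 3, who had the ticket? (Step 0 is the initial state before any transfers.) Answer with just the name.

Tracking the ticket holder through step 3:
After step 0 (start): Frank
After step 1: Rupert
After step 2: Ivan
After step 3: Sybil

At step 3, the holder is Sybil.

Answer: Sybil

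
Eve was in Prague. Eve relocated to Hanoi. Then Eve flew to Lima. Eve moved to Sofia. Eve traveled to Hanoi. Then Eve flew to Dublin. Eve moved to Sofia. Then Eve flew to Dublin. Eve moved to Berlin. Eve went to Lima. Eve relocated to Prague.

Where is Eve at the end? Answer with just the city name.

Tracking Eve's location:
Start: Eve is in Prague.
After move 1: Prague -> Hanoi. Eve is in Hanoi.
After move 2: Hanoi -> Lima. Eve is in Lima.
After move 3: Lima -> Sofia. Eve is in Sofia.
After move 4: Sofia -> Hanoi. Eve is in Hanoi.
After move 5: Hanoi -> Dublin. Eve is in Dublin.
After move 6: Dublin -> Sofia. Eve is in Sofia.
After move 7: Sofia -> Dublin. Eve is in Dublin.
After move 8: Dublin -> Berlin. Eve is in Berlin.
After move 9: Berlin -> Lima. Eve is in Lima.
After move 10: Lima -> Prague. Eve is in Prague.

Answer: Prague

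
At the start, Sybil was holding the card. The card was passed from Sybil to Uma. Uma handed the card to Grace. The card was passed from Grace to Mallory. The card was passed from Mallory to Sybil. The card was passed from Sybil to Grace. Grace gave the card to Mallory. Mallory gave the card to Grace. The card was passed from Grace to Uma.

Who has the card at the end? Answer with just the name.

Tracking the card through each event:
Start: Sybil has the card.
After event 1: Uma has the card.
After event 2: Grace has the card.
After event 3: Mallory has the card.
After event 4: Sybil has the card.
After event 5: Grace has the card.
After event 6: Mallory has the card.
After event 7: Grace has the card.
After event 8: Uma has the card.

Answer: Uma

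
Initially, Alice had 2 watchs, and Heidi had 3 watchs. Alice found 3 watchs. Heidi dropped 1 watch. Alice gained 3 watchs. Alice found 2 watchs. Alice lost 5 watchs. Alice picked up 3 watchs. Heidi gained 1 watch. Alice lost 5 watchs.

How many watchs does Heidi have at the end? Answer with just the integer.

Tracking counts step by step:
Start: Alice=2, Heidi=3
Event 1 (Alice +3): Alice: 2 -> 5. State: Alice=5, Heidi=3
Event 2 (Heidi -1): Heidi: 3 -> 2. State: Alice=5, Heidi=2
Event 3 (Alice +3): Alice: 5 -> 8. State: Alice=8, Heidi=2
Event 4 (Alice +2): Alice: 8 -> 10. State: Alice=10, Heidi=2
Event 5 (Alice -5): Alice: 10 -> 5. State: Alice=5, Heidi=2
Event 6 (Alice +3): Alice: 5 -> 8. State: Alice=8, Heidi=2
Event 7 (Heidi +1): Heidi: 2 -> 3. State: Alice=8, Heidi=3
Event 8 (Alice -5): Alice: 8 -> 3. State: Alice=3, Heidi=3

Heidi's final count: 3

Answer: 3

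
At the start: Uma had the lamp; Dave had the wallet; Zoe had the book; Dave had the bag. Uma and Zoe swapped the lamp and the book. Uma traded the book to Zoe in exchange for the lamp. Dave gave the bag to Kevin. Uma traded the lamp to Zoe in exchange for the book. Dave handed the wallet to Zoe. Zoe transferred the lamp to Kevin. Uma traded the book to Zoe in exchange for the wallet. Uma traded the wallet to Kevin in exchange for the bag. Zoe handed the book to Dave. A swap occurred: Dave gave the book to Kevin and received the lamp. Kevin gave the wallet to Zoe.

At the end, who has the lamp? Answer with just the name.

Tracking all object holders:
Start: lamp:Uma, wallet:Dave, book:Zoe, bag:Dave
Event 1 (swap lamp<->book: now lamp:Zoe, book:Uma). State: lamp:Zoe, wallet:Dave, book:Uma, bag:Dave
Event 2 (swap book<->lamp: now book:Zoe, lamp:Uma). State: lamp:Uma, wallet:Dave, book:Zoe, bag:Dave
Event 3 (give bag: Dave -> Kevin). State: lamp:Uma, wallet:Dave, book:Zoe, bag:Kevin
Event 4 (swap lamp<->book: now lamp:Zoe, book:Uma). State: lamp:Zoe, wallet:Dave, book:Uma, bag:Kevin
Event 5 (give wallet: Dave -> Zoe). State: lamp:Zoe, wallet:Zoe, book:Uma, bag:Kevin
Event 6 (give lamp: Zoe -> Kevin). State: lamp:Kevin, wallet:Zoe, book:Uma, bag:Kevin
Event 7 (swap book<->wallet: now book:Zoe, wallet:Uma). State: lamp:Kevin, wallet:Uma, book:Zoe, bag:Kevin
Event 8 (swap wallet<->bag: now wallet:Kevin, bag:Uma). State: lamp:Kevin, wallet:Kevin, book:Zoe, bag:Uma
Event 9 (give book: Zoe -> Dave). State: lamp:Kevin, wallet:Kevin, book:Dave, bag:Uma
Event 10 (swap book<->lamp: now book:Kevin, lamp:Dave). State: lamp:Dave, wallet:Kevin, book:Kevin, bag:Uma
Event 11 (give wallet: Kevin -> Zoe). State: lamp:Dave, wallet:Zoe, book:Kevin, bag:Uma

Final state: lamp:Dave, wallet:Zoe, book:Kevin, bag:Uma
The lamp is held by Dave.

Answer: Dave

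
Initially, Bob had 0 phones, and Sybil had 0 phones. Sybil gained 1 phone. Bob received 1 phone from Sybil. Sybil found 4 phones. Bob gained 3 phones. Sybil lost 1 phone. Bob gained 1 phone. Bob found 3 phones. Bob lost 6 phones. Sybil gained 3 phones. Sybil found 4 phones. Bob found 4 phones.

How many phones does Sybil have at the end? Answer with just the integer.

Answer: 10

Derivation:
Tracking counts step by step:
Start: Bob=0, Sybil=0
Event 1 (Sybil +1): Sybil: 0 -> 1. State: Bob=0, Sybil=1
Event 2 (Sybil -> Bob, 1): Sybil: 1 -> 0, Bob: 0 -> 1. State: Bob=1, Sybil=0
Event 3 (Sybil +4): Sybil: 0 -> 4. State: Bob=1, Sybil=4
Event 4 (Bob +3): Bob: 1 -> 4. State: Bob=4, Sybil=4
Event 5 (Sybil -1): Sybil: 4 -> 3. State: Bob=4, Sybil=3
Event 6 (Bob +1): Bob: 4 -> 5. State: Bob=5, Sybil=3
Event 7 (Bob +3): Bob: 5 -> 8. State: Bob=8, Sybil=3
Event 8 (Bob -6): Bob: 8 -> 2. State: Bob=2, Sybil=3
Event 9 (Sybil +3): Sybil: 3 -> 6. State: Bob=2, Sybil=6
Event 10 (Sybil +4): Sybil: 6 -> 10. State: Bob=2, Sybil=10
Event 11 (Bob +4): Bob: 2 -> 6. State: Bob=6, Sybil=10

Sybil's final count: 10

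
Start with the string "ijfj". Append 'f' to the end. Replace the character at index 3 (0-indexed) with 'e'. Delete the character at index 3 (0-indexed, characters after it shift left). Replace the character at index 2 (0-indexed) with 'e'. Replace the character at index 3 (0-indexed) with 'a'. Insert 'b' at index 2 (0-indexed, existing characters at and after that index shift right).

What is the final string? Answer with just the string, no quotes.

Answer: ijbea

Derivation:
Applying each edit step by step:
Start: "ijfj"
Op 1 (append 'f'): "ijfj" -> "ijfjf"
Op 2 (replace idx 3: 'j' -> 'e'): "ijfjf" -> "ijfef"
Op 3 (delete idx 3 = 'e'): "ijfef" -> "ijff"
Op 4 (replace idx 2: 'f' -> 'e'): "ijff" -> "ijef"
Op 5 (replace idx 3: 'f' -> 'a'): "ijef" -> "ijea"
Op 6 (insert 'b' at idx 2): "ijea" -> "ijbea"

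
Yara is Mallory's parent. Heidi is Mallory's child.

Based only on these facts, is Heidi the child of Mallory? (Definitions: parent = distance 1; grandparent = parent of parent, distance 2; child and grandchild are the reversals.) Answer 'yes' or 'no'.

Answer: yes

Derivation:
Reconstructing the parent chain from the given facts:
  Yara -> Mallory -> Heidi
(each arrow means 'parent of the next')
Positions in the chain (0 = top):
  position of Yara: 0
  position of Mallory: 1
  position of Heidi: 2

Heidi is at position 2, Mallory is at position 1; signed distance (j - i) = -1.
'child' requires j - i = -1. Actual distance is -1, so the relation HOLDS.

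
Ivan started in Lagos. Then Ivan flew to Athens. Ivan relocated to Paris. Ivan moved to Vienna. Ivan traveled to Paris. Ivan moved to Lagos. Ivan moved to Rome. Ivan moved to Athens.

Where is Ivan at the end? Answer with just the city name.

Tracking Ivan's location:
Start: Ivan is in Lagos.
After move 1: Lagos -> Athens. Ivan is in Athens.
After move 2: Athens -> Paris. Ivan is in Paris.
After move 3: Paris -> Vienna. Ivan is in Vienna.
After move 4: Vienna -> Paris. Ivan is in Paris.
After move 5: Paris -> Lagos. Ivan is in Lagos.
After move 6: Lagos -> Rome. Ivan is in Rome.
After move 7: Rome -> Athens. Ivan is in Athens.

Answer: Athens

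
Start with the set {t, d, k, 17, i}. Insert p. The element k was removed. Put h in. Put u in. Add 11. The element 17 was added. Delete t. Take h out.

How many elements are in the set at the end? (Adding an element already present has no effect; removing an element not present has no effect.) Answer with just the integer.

Tracking the set through each operation:
Start: {17, d, i, k, t}
Event 1 (add p): added. Set: {17, d, i, k, p, t}
Event 2 (remove k): removed. Set: {17, d, i, p, t}
Event 3 (add h): added. Set: {17, d, h, i, p, t}
Event 4 (add u): added. Set: {17, d, h, i, p, t, u}
Event 5 (add 11): added. Set: {11, 17, d, h, i, p, t, u}
Event 6 (add 17): already present, no change. Set: {11, 17, d, h, i, p, t, u}
Event 7 (remove t): removed. Set: {11, 17, d, h, i, p, u}
Event 8 (remove h): removed. Set: {11, 17, d, i, p, u}

Final set: {11, 17, d, i, p, u} (size 6)

Answer: 6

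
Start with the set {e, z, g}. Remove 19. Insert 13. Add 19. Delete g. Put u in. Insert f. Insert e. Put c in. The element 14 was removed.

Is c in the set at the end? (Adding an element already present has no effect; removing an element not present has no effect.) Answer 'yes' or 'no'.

Tracking the set through each operation:
Start: {e, g, z}
Event 1 (remove 19): not present, no change. Set: {e, g, z}
Event 2 (add 13): added. Set: {13, e, g, z}
Event 3 (add 19): added. Set: {13, 19, e, g, z}
Event 4 (remove g): removed. Set: {13, 19, e, z}
Event 5 (add u): added. Set: {13, 19, e, u, z}
Event 6 (add f): added. Set: {13, 19, e, f, u, z}
Event 7 (add e): already present, no change. Set: {13, 19, e, f, u, z}
Event 8 (add c): added. Set: {13, 19, c, e, f, u, z}
Event 9 (remove 14): not present, no change. Set: {13, 19, c, e, f, u, z}

Final set: {13, 19, c, e, f, u, z} (size 7)
c is in the final set.

Answer: yes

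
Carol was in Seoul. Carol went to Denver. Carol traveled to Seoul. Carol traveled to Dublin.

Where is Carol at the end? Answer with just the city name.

Answer: Dublin

Derivation:
Tracking Carol's location:
Start: Carol is in Seoul.
After move 1: Seoul -> Denver. Carol is in Denver.
After move 2: Denver -> Seoul. Carol is in Seoul.
After move 3: Seoul -> Dublin. Carol is in Dublin.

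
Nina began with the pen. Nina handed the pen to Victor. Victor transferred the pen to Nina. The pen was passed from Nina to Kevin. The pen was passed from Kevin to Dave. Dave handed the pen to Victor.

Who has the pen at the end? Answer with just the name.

Tracking the pen through each event:
Start: Nina has the pen.
After event 1: Victor has the pen.
After event 2: Nina has the pen.
After event 3: Kevin has the pen.
After event 4: Dave has the pen.
After event 5: Victor has the pen.

Answer: Victor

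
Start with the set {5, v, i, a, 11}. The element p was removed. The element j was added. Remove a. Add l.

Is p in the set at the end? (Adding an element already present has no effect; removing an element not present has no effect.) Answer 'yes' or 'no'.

Tracking the set through each operation:
Start: {11, 5, a, i, v}
Event 1 (remove p): not present, no change. Set: {11, 5, a, i, v}
Event 2 (add j): added. Set: {11, 5, a, i, j, v}
Event 3 (remove a): removed. Set: {11, 5, i, j, v}
Event 4 (add l): added. Set: {11, 5, i, j, l, v}

Final set: {11, 5, i, j, l, v} (size 6)
p is NOT in the final set.

Answer: no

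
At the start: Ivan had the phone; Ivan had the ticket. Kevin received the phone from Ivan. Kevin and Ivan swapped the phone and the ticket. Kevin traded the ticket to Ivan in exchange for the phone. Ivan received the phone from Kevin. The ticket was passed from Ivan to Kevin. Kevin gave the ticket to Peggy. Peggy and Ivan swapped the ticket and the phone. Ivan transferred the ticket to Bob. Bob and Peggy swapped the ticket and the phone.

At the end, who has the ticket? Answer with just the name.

Answer: Peggy

Derivation:
Tracking all object holders:
Start: phone:Ivan, ticket:Ivan
Event 1 (give phone: Ivan -> Kevin). State: phone:Kevin, ticket:Ivan
Event 2 (swap phone<->ticket: now phone:Ivan, ticket:Kevin). State: phone:Ivan, ticket:Kevin
Event 3 (swap ticket<->phone: now ticket:Ivan, phone:Kevin). State: phone:Kevin, ticket:Ivan
Event 4 (give phone: Kevin -> Ivan). State: phone:Ivan, ticket:Ivan
Event 5 (give ticket: Ivan -> Kevin). State: phone:Ivan, ticket:Kevin
Event 6 (give ticket: Kevin -> Peggy). State: phone:Ivan, ticket:Peggy
Event 7 (swap ticket<->phone: now ticket:Ivan, phone:Peggy). State: phone:Peggy, ticket:Ivan
Event 8 (give ticket: Ivan -> Bob). State: phone:Peggy, ticket:Bob
Event 9 (swap ticket<->phone: now ticket:Peggy, phone:Bob). State: phone:Bob, ticket:Peggy

Final state: phone:Bob, ticket:Peggy
The ticket is held by Peggy.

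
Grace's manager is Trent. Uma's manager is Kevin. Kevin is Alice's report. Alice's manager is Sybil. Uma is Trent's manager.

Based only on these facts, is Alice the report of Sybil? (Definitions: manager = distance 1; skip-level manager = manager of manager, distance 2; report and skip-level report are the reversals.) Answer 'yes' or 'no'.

Answer: yes

Derivation:
Reconstructing the manager chain from the given facts:
  Sybil -> Alice -> Kevin -> Uma -> Trent -> Grace
(each arrow means 'manager of the next')
Positions in the chain (0 = top):
  position of Sybil: 0
  position of Alice: 1
  position of Kevin: 2
  position of Uma: 3
  position of Trent: 4
  position of Grace: 5

Alice is at position 1, Sybil is at position 0; signed distance (j - i) = -1.
'report' requires j - i = -1. Actual distance is -1, so the relation HOLDS.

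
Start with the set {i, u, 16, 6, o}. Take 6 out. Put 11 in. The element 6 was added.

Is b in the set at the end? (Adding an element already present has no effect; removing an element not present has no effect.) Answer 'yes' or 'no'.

Tracking the set through each operation:
Start: {16, 6, i, o, u}
Event 1 (remove 6): removed. Set: {16, i, o, u}
Event 2 (add 11): added. Set: {11, 16, i, o, u}
Event 3 (add 6): added. Set: {11, 16, 6, i, o, u}

Final set: {11, 16, 6, i, o, u} (size 6)
b is NOT in the final set.

Answer: no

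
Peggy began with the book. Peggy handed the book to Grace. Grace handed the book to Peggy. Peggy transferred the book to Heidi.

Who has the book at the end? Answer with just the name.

Tracking the book through each event:
Start: Peggy has the book.
After event 1: Grace has the book.
After event 2: Peggy has the book.
After event 3: Heidi has the book.

Answer: Heidi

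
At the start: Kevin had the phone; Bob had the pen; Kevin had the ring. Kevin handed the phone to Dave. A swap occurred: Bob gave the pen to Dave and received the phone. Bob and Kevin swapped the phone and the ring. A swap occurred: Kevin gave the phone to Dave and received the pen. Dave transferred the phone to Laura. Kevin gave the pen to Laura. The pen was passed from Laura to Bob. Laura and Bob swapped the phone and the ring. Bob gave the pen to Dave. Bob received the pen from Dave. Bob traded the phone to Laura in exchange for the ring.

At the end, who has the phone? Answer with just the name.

Answer: Laura

Derivation:
Tracking all object holders:
Start: phone:Kevin, pen:Bob, ring:Kevin
Event 1 (give phone: Kevin -> Dave). State: phone:Dave, pen:Bob, ring:Kevin
Event 2 (swap pen<->phone: now pen:Dave, phone:Bob). State: phone:Bob, pen:Dave, ring:Kevin
Event 3 (swap phone<->ring: now phone:Kevin, ring:Bob). State: phone:Kevin, pen:Dave, ring:Bob
Event 4 (swap phone<->pen: now phone:Dave, pen:Kevin). State: phone:Dave, pen:Kevin, ring:Bob
Event 5 (give phone: Dave -> Laura). State: phone:Laura, pen:Kevin, ring:Bob
Event 6 (give pen: Kevin -> Laura). State: phone:Laura, pen:Laura, ring:Bob
Event 7 (give pen: Laura -> Bob). State: phone:Laura, pen:Bob, ring:Bob
Event 8 (swap phone<->ring: now phone:Bob, ring:Laura). State: phone:Bob, pen:Bob, ring:Laura
Event 9 (give pen: Bob -> Dave). State: phone:Bob, pen:Dave, ring:Laura
Event 10 (give pen: Dave -> Bob). State: phone:Bob, pen:Bob, ring:Laura
Event 11 (swap phone<->ring: now phone:Laura, ring:Bob). State: phone:Laura, pen:Bob, ring:Bob

Final state: phone:Laura, pen:Bob, ring:Bob
The phone is held by Laura.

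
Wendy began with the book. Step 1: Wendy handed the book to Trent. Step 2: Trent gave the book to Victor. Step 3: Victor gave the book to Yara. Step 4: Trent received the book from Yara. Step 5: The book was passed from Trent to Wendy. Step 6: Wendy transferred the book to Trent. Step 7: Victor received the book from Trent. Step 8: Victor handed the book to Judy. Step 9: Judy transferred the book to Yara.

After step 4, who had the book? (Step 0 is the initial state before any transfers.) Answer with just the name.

Answer: Trent

Derivation:
Tracking the book holder through step 4:
After step 0 (start): Wendy
After step 1: Trent
After step 2: Victor
After step 3: Yara
After step 4: Trent

At step 4, the holder is Trent.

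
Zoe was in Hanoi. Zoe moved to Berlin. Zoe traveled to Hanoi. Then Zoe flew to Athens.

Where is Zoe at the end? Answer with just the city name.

Tracking Zoe's location:
Start: Zoe is in Hanoi.
After move 1: Hanoi -> Berlin. Zoe is in Berlin.
After move 2: Berlin -> Hanoi. Zoe is in Hanoi.
After move 3: Hanoi -> Athens. Zoe is in Athens.

Answer: Athens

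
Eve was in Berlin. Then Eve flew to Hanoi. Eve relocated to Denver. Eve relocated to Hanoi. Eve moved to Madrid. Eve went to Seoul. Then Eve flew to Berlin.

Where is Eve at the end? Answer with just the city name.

Answer: Berlin

Derivation:
Tracking Eve's location:
Start: Eve is in Berlin.
After move 1: Berlin -> Hanoi. Eve is in Hanoi.
After move 2: Hanoi -> Denver. Eve is in Denver.
After move 3: Denver -> Hanoi. Eve is in Hanoi.
After move 4: Hanoi -> Madrid. Eve is in Madrid.
After move 5: Madrid -> Seoul. Eve is in Seoul.
After move 6: Seoul -> Berlin. Eve is in Berlin.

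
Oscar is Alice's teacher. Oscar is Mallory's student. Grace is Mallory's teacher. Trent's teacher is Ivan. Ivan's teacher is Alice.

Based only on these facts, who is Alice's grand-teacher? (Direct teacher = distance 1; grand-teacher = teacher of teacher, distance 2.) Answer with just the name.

Reconstructing the teacher chain from the given facts:
  Grace -> Mallory -> Oscar -> Alice -> Ivan -> Trent
(each arrow means 'teacher of the next')
Positions in the chain (0 = top):
  position of Grace: 0
  position of Mallory: 1
  position of Oscar: 2
  position of Alice: 3
  position of Ivan: 4
  position of Trent: 5

Alice is at position 3; the grand-teacher is 2 steps up the chain, i.e. position 1: Mallory.

Answer: Mallory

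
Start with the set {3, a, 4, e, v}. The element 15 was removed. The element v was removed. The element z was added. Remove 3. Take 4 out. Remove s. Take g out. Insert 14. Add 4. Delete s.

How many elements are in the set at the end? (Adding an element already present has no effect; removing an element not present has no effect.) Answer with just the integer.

Tracking the set through each operation:
Start: {3, 4, a, e, v}
Event 1 (remove 15): not present, no change. Set: {3, 4, a, e, v}
Event 2 (remove v): removed. Set: {3, 4, a, e}
Event 3 (add z): added. Set: {3, 4, a, e, z}
Event 4 (remove 3): removed. Set: {4, a, e, z}
Event 5 (remove 4): removed. Set: {a, e, z}
Event 6 (remove s): not present, no change. Set: {a, e, z}
Event 7 (remove g): not present, no change. Set: {a, e, z}
Event 8 (add 14): added. Set: {14, a, e, z}
Event 9 (add 4): added. Set: {14, 4, a, e, z}
Event 10 (remove s): not present, no change. Set: {14, 4, a, e, z}

Final set: {14, 4, a, e, z} (size 5)

Answer: 5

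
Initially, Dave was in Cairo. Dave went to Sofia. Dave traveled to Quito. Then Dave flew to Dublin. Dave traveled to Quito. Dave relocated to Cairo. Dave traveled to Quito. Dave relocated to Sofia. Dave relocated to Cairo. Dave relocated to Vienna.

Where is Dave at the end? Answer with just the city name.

Answer: Vienna

Derivation:
Tracking Dave's location:
Start: Dave is in Cairo.
After move 1: Cairo -> Sofia. Dave is in Sofia.
After move 2: Sofia -> Quito. Dave is in Quito.
After move 3: Quito -> Dublin. Dave is in Dublin.
After move 4: Dublin -> Quito. Dave is in Quito.
After move 5: Quito -> Cairo. Dave is in Cairo.
After move 6: Cairo -> Quito. Dave is in Quito.
After move 7: Quito -> Sofia. Dave is in Sofia.
After move 8: Sofia -> Cairo. Dave is in Cairo.
After move 9: Cairo -> Vienna. Dave is in Vienna.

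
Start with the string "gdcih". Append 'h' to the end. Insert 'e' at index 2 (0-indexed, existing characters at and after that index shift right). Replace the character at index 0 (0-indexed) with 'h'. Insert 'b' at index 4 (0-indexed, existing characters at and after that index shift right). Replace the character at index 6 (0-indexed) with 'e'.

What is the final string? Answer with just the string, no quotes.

Answer: hdecbieh

Derivation:
Applying each edit step by step:
Start: "gdcih"
Op 1 (append 'h'): "gdcih" -> "gdcihh"
Op 2 (insert 'e' at idx 2): "gdcihh" -> "gdecihh"
Op 3 (replace idx 0: 'g' -> 'h'): "gdecihh" -> "hdecihh"
Op 4 (insert 'b' at idx 4): "hdecihh" -> "hdecbihh"
Op 5 (replace idx 6: 'h' -> 'e'): "hdecbihh" -> "hdecbieh"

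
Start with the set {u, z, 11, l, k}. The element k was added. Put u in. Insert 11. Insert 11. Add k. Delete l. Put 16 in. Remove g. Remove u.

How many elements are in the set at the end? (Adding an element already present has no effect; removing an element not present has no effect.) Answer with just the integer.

Answer: 4

Derivation:
Tracking the set through each operation:
Start: {11, k, l, u, z}
Event 1 (add k): already present, no change. Set: {11, k, l, u, z}
Event 2 (add u): already present, no change. Set: {11, k, l, u, z}
Event 3 (add 11): already present, no change. Set: {11, k, l, u, z}
Event 4 (add 11): already present, no change. Set: {11, k, l, u, z}
Event 5 (add k): already present, no change. Set: {11, k, l, u, z}
Event 6 (remove l): removed. Set: {11, k, u, z}
Event 7 (add 16): added. Set: {11, 16, k, u, z}
Event 8 (remove g): not present, no change. Set: {11, 16, k, u, z}
Event 9 (remove u): removed. Set: {11, 16, k, z}

Final set: {11, 16, k, z} (size 4)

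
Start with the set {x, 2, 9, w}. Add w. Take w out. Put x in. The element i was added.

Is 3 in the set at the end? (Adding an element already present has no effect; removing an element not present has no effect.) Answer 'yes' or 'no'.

Tracking the set through each operation:
Start: {2, 9, w, x}
Event 1 (add w): already present, no change. Set: {2, 9, w, x}
Event 2 (remove w): removed. Set: {2, 9, x}
Event 3 (add x): already present, no change. Set: {2, 9, x}
Event 4 (add i): added. Set: {2, 9, i, x}

Final set: {2, 9, i, x} (size 4)
3 is NOT in the final set.

Answer: no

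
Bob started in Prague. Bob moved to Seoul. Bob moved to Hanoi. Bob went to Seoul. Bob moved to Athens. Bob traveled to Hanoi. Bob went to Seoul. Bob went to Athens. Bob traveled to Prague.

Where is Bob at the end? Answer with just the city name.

Tracking Bob's location:
Start: Bob is in Prague.
After move 1: Prague -> Seoul. Bob is in Seoul.
After move 2: Seoul -> Hanoi. Bob is in Hanoi.
After move 3: Hanoi -> Seoul. Bob is in Seoul.
After move 4: Seoul -> Athens. Bob is in Athens.
After move 5: Athens -> Hanoi. Bob is in Hanoi.
After move 6: Hanoi -> Seoul. Bob is in Seoul.
After move 7: Seoul -> Athens. Bob is in Athens.
After move 8: Athens -> Prague. Bob is in Prague.

Answer: Prague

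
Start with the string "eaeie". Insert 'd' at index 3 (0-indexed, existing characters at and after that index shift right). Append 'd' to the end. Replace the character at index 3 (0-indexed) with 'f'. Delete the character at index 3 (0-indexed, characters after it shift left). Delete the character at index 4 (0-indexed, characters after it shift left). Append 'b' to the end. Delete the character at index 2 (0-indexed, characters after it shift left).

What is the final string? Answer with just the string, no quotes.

Answer: eaidb

Derivation:
Applying each edit step by step:
Start: "eaeie"
Op 1 (insert 'd' at idx 3): "eaeie" -> "eaedie"
Op 2 (append 'd'): "eaedie" -> "eaedied"
Op 3 (replace idx 3: 'd' -> 'f'): "eaedied" -> "eaefied"
Op 4 (delete idx 3 = 'f'): "eaefied" -> "eaeied"
Op 5 (delete idx 4 = 'e'): "eaeied" -> "eaeid"
Op 6 (append 'b'): "eaeid" -> "eaeidb"
Op 7 (delete idx 2 = 'e'): "eaeidb" -> "eaidb"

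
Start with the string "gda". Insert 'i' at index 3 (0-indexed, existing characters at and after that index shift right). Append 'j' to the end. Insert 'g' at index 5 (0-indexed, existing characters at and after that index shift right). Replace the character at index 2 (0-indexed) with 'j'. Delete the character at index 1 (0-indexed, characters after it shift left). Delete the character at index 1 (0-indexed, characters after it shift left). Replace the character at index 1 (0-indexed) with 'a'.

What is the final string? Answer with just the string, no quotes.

Applying each edit step by step:
Start: "gda"
Op 1 (insert 'i' at idx 3): "gda" -> "gdai"
Op 2 (append 'j'): "gdai" -> "gdaij"
Op 3 (insert 'g' at idx 5): "gdaij" -> "gdaijg"
Op 4 (replace idx 2: 'a' -> 'j'): "gdaijg" -> "gdjijg"
Op 5 (delete idx 1 = 'd'): "gdjijg" -> "gjijg"
Op 6 (delete idx 1 = 'j'): "gjijg" -> "gijg"
Op 7 (replace idx 1: 'i' -> 'a'): "gijg" -> "gajg"

Answer: gajg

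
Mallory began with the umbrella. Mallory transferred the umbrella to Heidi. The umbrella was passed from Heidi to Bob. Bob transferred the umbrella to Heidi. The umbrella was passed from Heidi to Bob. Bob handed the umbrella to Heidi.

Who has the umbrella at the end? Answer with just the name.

Tracking the umbrella through each event:
Start: Mallory has the umbrella.
After event 1: Heidi has the umbrella.
After event 2: Bob has the umbrella.
After event 3: Heidi has the umbrella.
After event 4: Bob has the umbrella.
After event 5: Heidi has the umbrella.

Answer: Heidi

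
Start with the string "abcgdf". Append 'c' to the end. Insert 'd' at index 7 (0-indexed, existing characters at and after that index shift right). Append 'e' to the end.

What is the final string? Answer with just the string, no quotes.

Applying each edit step by step:
Start: "abcgdf"
Op 1 (append 'c'): "abcgdf" -> "abcgdfc"
Op 2 (insert 'd' at idx 7): "abcgdfc" -> "abcgdfcd"
Op 3 (append 'e'): "abcgdfcd" -> "abcgdfcde"

Answer: abcgdfcde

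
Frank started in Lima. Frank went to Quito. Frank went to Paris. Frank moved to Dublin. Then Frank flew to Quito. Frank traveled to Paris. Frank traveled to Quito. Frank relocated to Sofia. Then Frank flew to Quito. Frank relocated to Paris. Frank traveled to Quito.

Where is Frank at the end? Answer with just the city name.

Answer: Quito

Derivation:
Tracking Frank's location:
Start: Frank is in Lima.
After move 1: Lima -> Quito. Frank is in Quito.
After move 2: Quito -> Paris. Frank is in Paris.
After move 3: Paris -> Dublin. Frank is in Dublin.
After move 4: Dublin -> Quito. Frank is in Quito.
After move 5: Quito -> Paris. Frank is in Paris.
After move 6: Paris -> Quito. Frank is in Quito.
After move 7: Quito -> Sofia. Frank is in Sofia.
After move 8: Sofia -> Quito. Frank is in Quito.
After move 9: Quito -> Paris. Frank is in Paris.
After move 10: Paris -> Quito. Frank is in Quito.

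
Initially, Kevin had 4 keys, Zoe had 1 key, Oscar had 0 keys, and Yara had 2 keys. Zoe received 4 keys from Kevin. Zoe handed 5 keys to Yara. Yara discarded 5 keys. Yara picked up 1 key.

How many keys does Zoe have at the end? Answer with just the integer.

Tracking counts step by step:
Start: Kevin=4, Zoe=1, Oscar=0, Yara=2
Event 1 (Kevin -> Zoe, 4): Kevin: 4 -> 0, Zoe: 1 -> 5. State: Kevin=0, Zoe=5, Oscar=0, Yara=2
Event 2 (Zoe -> Yara, 5): Zoe: 5 -> 0, Yara: 2 -> 7. State: Kevin=0, Zoe=0, Oscar=0, Yara=7
Event 3 (Yara -5): Yara: 7 -> 2. State: Kevin=0, Zoe=0, Oscar=0, Yara=2
Event 4 (Yara +1): Yara: 2 -> 3. State: Kevin=0, Zoe=0, Oscar=0, Yara=3

Zoe's final count: 0

Answer: 0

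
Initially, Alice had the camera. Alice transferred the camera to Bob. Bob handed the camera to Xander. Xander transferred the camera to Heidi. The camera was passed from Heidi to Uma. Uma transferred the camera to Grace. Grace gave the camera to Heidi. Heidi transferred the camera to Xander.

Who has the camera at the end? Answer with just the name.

Tracking the camera through each event:
Start: Alice has the camera.
After event 1: Bob has the camera.
After event 2: Xander has the camera.
After event 3: Heidi has the camera.
After event 4: Uma has the camera.
After event 5: Grace has the camera.
After event 6: Heidi has the camera.
After event 7: Xander has the camera.

Answer: Xander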